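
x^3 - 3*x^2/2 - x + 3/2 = (x - 3/2)*(x - 1)*(x + 1)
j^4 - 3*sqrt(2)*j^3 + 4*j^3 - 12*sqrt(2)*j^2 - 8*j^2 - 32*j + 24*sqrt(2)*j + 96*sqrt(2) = (j + 4)*(j - 3*sqrt(2))*(j - 2*sqrt(2))*(j + 2*sqrt(2))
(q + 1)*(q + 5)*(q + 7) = q^3 + 13*q^2 + 47*q + 35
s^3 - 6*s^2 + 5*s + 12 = (s - 4)*(s - 3)*(s + 1)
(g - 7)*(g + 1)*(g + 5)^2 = g^4 + 4*g^3 - 42*g^2 - 220*g - 175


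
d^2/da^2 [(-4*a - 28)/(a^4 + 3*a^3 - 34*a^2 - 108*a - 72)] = 8*((a + 7)*(4*a^3 + 9*a^2 - 68*a - 108)^2 + (4*a^3 + 9*a^2 - 68*a + (a + 7)*(6*a^2 + 9*a - 34) - 108)*(-a^4 - 3*a^3 + 34*a^2 + 108*a + 72))/(-a^4 - 3*a^3 + 34*a^2 + 108*a + 72)^3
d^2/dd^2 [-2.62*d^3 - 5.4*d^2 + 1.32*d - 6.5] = -15.72*d - 10.8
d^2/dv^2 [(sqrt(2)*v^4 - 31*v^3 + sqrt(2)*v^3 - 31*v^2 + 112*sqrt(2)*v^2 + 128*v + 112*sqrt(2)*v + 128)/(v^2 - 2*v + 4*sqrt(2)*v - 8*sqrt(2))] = 2*(sqrt(2)*v^6 - 6*sqrt(2)*v^5 + 24*v^5 - 144*v^4 + 108*sqrt(2)*v^4 - 1706*v^3 + 232*sqrt(2)*v^3 - 1656*sqrt(2)*v^2 + 11808*v^2 - 7296*v + 4992*sqrt(2)*v + 5248 + 18432*sqrt(2))/(v^6 - 6*v^5 + 12*sqrt(2)*v^5 - 72*sqrt(2)*v^4 + 108*v^4 - 584*v^3 + 272*sqrt(2)*v^3 - 864*sqrt(2)*v^2 + 1152*v^2 - 768*v + 1536*sqrt(2)*v - 1024*sqrt(2))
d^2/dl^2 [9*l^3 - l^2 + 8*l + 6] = 54*l - 2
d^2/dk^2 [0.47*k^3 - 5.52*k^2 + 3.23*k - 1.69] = 2.82*k - 11.04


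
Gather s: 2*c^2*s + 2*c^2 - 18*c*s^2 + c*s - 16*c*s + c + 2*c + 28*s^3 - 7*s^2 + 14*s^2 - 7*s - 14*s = 2*c^2 + 3*c + 28*s^3 + s^2*(7 - 18*c) + s*(2*c^2 - 15*c - 21)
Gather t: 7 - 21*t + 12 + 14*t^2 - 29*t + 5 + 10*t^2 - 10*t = 24*t^2 - 60*t + 24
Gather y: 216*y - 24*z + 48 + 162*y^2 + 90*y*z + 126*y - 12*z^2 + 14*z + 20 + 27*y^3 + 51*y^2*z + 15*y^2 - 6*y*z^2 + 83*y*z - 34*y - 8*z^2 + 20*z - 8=27*y^3 + y^2*(51*z + 177) + y*(-6*z^2 + 173*z + 308) - 20*z^2 + 10*z + 60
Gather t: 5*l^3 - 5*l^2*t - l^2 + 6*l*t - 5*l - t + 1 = 5*l^3 - l^2 - 5*l + t*(-5*l^2 + 6*l - 1) + 1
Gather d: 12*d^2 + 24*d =12*d^2 + 24*d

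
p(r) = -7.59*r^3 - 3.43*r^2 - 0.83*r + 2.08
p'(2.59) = -171.34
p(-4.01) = 439.67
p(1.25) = -19.14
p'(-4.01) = -339.47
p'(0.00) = -0.83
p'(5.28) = -671.84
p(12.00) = -13617.32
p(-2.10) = 58.99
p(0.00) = 2.08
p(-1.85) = 39.93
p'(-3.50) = -255.75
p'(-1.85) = -66.07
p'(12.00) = -3362.03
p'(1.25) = -44.98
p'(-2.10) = -86.84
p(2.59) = -154.95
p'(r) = -22.77*r^2 - 6.86*r - 0.83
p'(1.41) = -55.77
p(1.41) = -27.19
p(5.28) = -1215.16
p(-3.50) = 288.39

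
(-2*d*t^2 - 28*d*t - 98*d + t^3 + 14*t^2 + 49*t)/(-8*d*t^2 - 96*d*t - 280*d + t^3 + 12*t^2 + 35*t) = (-2*d*t - 14*d + t^2 + 7*t)/(-8*d*t - 40*d + t^2 + 5*t)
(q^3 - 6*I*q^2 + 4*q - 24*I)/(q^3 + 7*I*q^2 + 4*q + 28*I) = (q - 6*I)/(q + 7*I)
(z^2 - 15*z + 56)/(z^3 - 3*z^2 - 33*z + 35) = (z - 8)/(z^2 + 4*z - 5)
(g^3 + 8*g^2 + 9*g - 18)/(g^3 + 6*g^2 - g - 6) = (g + 3)/(g + 1)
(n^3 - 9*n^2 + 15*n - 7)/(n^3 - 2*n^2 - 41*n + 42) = (n - 1)/(n + 6)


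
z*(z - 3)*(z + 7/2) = z^3 + z^2/2 - 21*z/2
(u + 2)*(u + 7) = u^2 + 9*u + 14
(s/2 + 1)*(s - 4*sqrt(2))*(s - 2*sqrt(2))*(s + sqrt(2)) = s^4/2 - 5*sqrt(2)*s^3/2 + s^3 - 5*sqrt(2)*s^2 + 2*s^2 + 4*s + 8*sqrt(2)*s + 16*sqrt(2)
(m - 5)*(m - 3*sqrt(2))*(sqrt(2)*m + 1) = sqrt(2)*m^3 - 5*sqrt(2)*m^2 - 5*m^2 - 3*sqrt(2)*m + 25*m + 15*sqrt(2)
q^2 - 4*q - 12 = (q - 6)*(q + 2)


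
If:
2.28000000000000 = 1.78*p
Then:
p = 1.28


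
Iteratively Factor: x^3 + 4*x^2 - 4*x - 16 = (x + 4)*(x^2 - 4) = (x - 2)*(x + 4)*(x + 2)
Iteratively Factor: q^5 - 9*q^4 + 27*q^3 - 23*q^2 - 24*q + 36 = (q + 1)*(q^4 - 10*q^3 + 37*q^2 - 60*q + 36) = (q - 3)*(q + 1)*(q^3 - 7*q^2 + 16*q - 12) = (q - 3)*(q - 2)*(q + 1)*(q^2 - 5*q + 6) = (q - 3)*(q - 2)^2*(q + 1)*(q - 3)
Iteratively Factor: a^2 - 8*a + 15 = (a - 5)*(a - 3)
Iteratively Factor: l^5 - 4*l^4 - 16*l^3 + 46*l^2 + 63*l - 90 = (l - 3)*(l^4 - l^3 - 19*l^2 - 11*l + 30) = (l - 3)*(l + 2)*(l^3 - 3*l^2 - 13*l + 15) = (l - 3)*(l + 2)*(l + 3)*(l^2 - 6*l + 5) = (l - 5)*(l - 3)*(l + 2)*(l + 3)*(l - 1)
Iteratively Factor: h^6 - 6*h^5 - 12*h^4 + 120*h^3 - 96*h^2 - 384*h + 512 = (h + 2)*(h^5 - 8*h^4 + 4*h^3 + 112*h^2 - 320*h + 256) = (h - 2)*(h + 2)*(h^4 - 6*h^3 - 8*h^2 + 96*h - 128) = (h - 2)^2*(h + 2)*(h^3 - 4*h^2 - 16*h + 64) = (h - 4)*(h - 2)^2*(h + 2)*(h^2 - 16) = (h - 4)^2*(h - 2)^2*(h + 2)*(h + 4)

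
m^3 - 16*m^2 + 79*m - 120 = (m - 8)*(m - 5)*(m - 3)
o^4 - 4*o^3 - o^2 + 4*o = o*(o - 4)*(o - 1)*(o + 1)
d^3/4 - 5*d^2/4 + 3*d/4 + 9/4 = (d/4 + 1/4)*(d - 3)^2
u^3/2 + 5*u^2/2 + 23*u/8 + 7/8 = (u/2 + 1/4)*(u + 1)*(u + 7/2)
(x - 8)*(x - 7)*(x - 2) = x^3 - 17*x^2 + 86*x - 112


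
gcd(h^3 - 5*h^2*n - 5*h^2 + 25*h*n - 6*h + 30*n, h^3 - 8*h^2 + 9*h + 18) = h^2 - 5*h - 6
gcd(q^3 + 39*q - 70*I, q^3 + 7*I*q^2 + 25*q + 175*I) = q^2 + 2*I*q + 35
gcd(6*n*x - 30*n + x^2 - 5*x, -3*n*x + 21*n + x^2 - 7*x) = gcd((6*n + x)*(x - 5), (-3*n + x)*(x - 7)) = 1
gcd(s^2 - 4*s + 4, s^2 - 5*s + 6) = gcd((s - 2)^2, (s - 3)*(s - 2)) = s - 2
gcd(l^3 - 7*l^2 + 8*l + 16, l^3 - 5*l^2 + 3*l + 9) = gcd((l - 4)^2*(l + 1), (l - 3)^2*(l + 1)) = l + 1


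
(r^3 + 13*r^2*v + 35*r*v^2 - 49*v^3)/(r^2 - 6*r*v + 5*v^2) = (r^2 + 14*r*v + 49*v^2)/(r - 5*v)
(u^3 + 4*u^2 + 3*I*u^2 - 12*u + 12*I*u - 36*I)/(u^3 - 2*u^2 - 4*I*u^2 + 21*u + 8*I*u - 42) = (u + 6)/(u - 7*I)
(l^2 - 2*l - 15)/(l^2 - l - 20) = (l + 3)/(l + 4)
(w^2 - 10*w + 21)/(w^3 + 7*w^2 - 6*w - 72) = (w - 7)/(w^2 + 10*w + 24)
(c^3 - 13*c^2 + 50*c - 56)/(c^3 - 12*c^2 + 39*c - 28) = (c - 2)/(c - 1)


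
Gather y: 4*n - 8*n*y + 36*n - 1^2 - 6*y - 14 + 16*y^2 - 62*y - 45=40*n + 16*y^2 + y*(-8*n - 68) - 60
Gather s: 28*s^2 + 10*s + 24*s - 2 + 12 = 28*s^2 + 34*s + 10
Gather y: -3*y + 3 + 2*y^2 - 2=2*y^2 - 3*y + 1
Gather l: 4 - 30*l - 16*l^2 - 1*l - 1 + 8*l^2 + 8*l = -8*l^2 - 23*l + 3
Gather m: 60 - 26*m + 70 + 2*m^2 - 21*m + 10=2*m^2 - 47*m + 140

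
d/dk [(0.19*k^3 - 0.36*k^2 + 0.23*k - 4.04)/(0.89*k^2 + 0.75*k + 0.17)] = (0.1691*k^4 + 0.285*k^3 - 0.3778*k^2 + 7.0688*k + 3.0691)/(0.7921*k^4 + 1.335*k^3 + 0.8651*k^2 + 0.255*k + 0.0289)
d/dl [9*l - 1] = 9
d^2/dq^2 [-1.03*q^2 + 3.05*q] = -2.06000000000000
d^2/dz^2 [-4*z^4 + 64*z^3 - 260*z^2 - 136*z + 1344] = -48*z^2 + 384*z - 520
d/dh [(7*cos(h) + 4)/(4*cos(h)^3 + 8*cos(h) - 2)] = (21*cos(h) + 12*cos(2*h) + 7*cos(3*h) + 35)*sin(h)/(2*(2*cos(h)^3 + 4*cos(h) - 1)^2)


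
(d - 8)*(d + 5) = d^2 - 3*d - 40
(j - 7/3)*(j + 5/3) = j^2 - 2*j/3 - 35/9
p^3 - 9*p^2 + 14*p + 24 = (p - 6)*(p - 4)*(p + 1)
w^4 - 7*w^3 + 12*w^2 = w^2*(w - 4)*(w - 3)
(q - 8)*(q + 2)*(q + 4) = q^3 - 2*q^2 - 40*q - 64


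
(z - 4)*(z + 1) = z^2 - 3*z - 4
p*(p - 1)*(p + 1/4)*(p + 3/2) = p^4 + 3*p^3/4 - 11*p^2/8 - 3*p/8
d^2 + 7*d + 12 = (d + 3)*(d + 4)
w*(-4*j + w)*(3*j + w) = -12*j^2*w - j*w^2 + w^3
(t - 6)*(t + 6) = t^2 - 36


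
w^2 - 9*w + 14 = (w - 7)*(w - 2)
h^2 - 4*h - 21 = (h - 7)*(h + 3)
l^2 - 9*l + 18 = (l - 6)*(l - 3)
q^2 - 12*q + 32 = (q - 8)*(q - 4)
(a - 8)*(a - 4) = a^2 - 12*a + 32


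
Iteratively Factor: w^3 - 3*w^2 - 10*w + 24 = (w - 4)*(w^2 + w - 6) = (w - 4)*(w + 3)*(w - 2)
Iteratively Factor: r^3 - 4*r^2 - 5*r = (r - 5)*(r^2 + r) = (r - 5)*(r + 1)*(r)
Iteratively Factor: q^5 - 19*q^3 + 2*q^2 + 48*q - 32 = (q - 1)*(q^4 + q^3 - 18*q^2 - 16*q + 32) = (q - 1)^2*(q^3 + 2*q^2 - 16*q - 32) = (q - 1)^2*(q + 4)*(q^2 - 2*q - 8) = (q - 4)*(q - 1)^2*(q + 4)*(q + 2)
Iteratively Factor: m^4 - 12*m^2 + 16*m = (m - 2)*(m^3 + 2*m^2 - 8*m) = (m - 2)^2*(m^2 + 4*m) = (m - 2)^2*(m + 4)*(m)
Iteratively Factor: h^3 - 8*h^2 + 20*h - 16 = (h - 2)*(h^2 - 6*h + 8) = (h - 4)*(h - 2)*(h - 2)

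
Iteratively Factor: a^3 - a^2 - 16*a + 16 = (a - 1)*(a^2 - 16) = (a - 4)*(a - 1)*(a + 4)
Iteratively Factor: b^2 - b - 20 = (b - 5)*(b + 4)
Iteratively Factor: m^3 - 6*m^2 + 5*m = (m - 1)*(m^2 - 5*m) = m*(m - 1)*(m - 5)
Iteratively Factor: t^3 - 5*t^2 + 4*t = (t - 4)*(t^2 - t) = t*(t - 4)*(t - 1)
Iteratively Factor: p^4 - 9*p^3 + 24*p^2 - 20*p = (p)*(p^3 - 9*p^2 + 24*p - 20) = p*(p - 5)*(p^2 - 4*p + 4) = p*(p - 5)*(p - 2)*(p - 2)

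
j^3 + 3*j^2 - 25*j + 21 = (j - 3)*(j - 1)*(j + 7)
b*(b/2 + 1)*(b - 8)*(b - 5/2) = b^4/2 - 17*b^3/4 - b^2/2 + 20*b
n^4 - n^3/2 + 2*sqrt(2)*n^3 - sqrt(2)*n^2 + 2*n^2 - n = n*(n - 1/2)*(n + sqrt(2))^2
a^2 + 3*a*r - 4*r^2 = (a - r)*(a + 4*r)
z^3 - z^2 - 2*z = z*(z - 2)*(z + 1)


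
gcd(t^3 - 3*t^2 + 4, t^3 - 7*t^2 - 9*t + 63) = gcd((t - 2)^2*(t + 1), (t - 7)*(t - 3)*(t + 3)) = 1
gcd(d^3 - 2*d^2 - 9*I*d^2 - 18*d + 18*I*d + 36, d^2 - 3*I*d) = d - 3*I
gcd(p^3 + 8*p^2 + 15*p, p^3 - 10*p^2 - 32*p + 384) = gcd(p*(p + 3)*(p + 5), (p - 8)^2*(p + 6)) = 1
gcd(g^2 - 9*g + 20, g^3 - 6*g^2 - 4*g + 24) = 1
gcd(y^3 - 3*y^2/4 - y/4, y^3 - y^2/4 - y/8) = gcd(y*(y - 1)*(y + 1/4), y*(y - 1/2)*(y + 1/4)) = y^2 + y/4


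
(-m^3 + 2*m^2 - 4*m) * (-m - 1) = m^4 - m^3 + 2*m^2 + 4*m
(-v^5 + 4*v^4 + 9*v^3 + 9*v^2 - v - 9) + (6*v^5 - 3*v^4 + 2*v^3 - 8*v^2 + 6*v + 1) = 5*v^5 + v^4 + 11*v^3 + v^2 + 5*v - 8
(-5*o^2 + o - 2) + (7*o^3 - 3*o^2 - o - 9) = 7*o^3 - 8*o^2 - 11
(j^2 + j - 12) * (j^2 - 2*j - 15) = j^4 - j^3 - 29*j^2 + 9*j + 180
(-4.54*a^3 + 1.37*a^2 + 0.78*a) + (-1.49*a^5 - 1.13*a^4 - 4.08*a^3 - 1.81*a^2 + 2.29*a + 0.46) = -1.49*a^5 - 1.13*a^4 - 8.62*a^3 - 0.44*a^2 + 3.07*a + 0.46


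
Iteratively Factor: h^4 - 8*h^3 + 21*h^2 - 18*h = (h - 2)*(h^3 - 6*h^2 + 9*h) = (h - 3)*(h - 2)*(h^2 - 3*h) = (h - 3)^2*(h - 2)*(h)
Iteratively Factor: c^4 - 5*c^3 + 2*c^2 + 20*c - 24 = (c - 3)*(c^3 - 2*c^2 - 4*c + 8) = (c - 3)*(c + 2)*(c^2 - 4*c + 4) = (c - 3)*(c - 2)*(c + 2)*(c - 2)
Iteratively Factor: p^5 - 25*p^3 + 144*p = (p + 3)*(p^4 - 3*p^3 - 16*p^2 + 48*p) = (p + 3)*(p + 4)*(p^3 - 7*p^2 + 12*p) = (p - 4)*(p + 3)*(p + 4)*(p^2 - 3*p) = (p - 4)*(p - 3)*(p + 3)*(p + 4)*(p)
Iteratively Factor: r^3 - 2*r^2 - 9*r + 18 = (r + 3)*(r^2 - 5*r + 6) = (r - 2)*(r + 3)*(r - 3)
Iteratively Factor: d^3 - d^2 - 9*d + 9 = (d - 1)*(d^2 - 9) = (d - 1)*(d + 3)*(d - 3)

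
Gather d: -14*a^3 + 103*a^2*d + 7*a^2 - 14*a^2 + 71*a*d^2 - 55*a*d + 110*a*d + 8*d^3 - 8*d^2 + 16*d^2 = -14*a^3 - 7*a^2 + 8*d^3 + d^2*(71*a + 8) + d*(103*a^2 + 55*a)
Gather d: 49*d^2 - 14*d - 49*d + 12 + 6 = 49*d^2 - 63*d + 18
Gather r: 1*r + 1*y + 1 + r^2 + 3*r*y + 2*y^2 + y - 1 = r^2 + r*(3*y + 1) + 2*y^2 + 2*y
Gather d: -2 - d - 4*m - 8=-d - 4*m - 10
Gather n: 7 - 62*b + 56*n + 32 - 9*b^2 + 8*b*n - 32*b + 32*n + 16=-9*b^2 - 94*b + n*(8*b + 88) + 55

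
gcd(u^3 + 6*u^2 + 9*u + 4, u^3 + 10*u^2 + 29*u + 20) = u^2 + 5*u + 4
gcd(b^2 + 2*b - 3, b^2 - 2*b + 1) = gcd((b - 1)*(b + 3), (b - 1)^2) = b - 1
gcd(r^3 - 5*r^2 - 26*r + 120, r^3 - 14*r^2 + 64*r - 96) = r^2 - 10*r + 24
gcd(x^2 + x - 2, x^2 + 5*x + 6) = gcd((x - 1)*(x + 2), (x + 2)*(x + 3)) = x + 2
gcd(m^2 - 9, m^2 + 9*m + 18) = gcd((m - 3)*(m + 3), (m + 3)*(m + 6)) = m + 3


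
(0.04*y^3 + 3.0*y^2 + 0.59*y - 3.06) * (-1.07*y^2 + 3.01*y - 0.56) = -0.0428*y^5 - 3.0896*y^4 + 8.3763*y^3 + 3.3701*y^2 - 9.541*y + 1.7136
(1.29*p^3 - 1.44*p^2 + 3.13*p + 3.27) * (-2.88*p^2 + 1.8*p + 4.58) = -3.7152*p^5 + 6.4692*p^4 - 5.6982*p^3 - 10.3788*p^2 + 20.2214*p + 14.9766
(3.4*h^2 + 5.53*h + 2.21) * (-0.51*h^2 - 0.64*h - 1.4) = -1.734*h^4 - 4.9963*h^3 - 9.4263*h^2 - 9.1564*h - 3.094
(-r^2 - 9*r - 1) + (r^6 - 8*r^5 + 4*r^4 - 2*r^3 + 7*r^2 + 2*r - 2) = r^6 - 8*r^5 + 4*r^4 - 2*r^3 + 6*r^2 - 7*r - 3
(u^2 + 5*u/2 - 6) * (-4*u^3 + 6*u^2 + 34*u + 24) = -4*u^5 - 4*u^4 + 73*u^3 + 73*u^2 - 144*u - 144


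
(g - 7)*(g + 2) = g^2 - 5*g - 14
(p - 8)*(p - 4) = p^2 - 12*p + 32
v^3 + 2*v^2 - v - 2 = (v - 1)*(v + 1)*(v + 2)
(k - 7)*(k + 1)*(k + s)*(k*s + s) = k^4*s + k^3*s^2 - 5*k^3*s - 5*k^2*s^2 - 13*k^2*s - 13*k*s^2 - 7*k*s - 7*s^2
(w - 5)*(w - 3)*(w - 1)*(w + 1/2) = w^4 - 17*w^3/2 + 37*w^2/2 - 7*w/2 - 15/2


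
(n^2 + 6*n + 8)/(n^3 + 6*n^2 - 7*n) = (n^2 + 6*n + 8)/(n*(n^2 + 6*n - 7))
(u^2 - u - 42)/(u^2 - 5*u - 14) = (u + 6)/(u + 2)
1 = 1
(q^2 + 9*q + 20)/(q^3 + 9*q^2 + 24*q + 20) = (q + 4)/(q^2 + 4*q + 4)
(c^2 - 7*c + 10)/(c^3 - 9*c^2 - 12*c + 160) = (c - 2)/(c^2 - 4*c - 32)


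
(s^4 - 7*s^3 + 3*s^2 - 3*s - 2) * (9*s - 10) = 9*s^5 - 73*s^4 + 97*s^3 - 57*s^2 + 12*s + 20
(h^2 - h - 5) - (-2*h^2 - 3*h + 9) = 3*h^2 + 2*h - 14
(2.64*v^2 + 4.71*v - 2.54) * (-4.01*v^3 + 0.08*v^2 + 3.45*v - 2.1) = -10.5864*v^5 - 18.6759*v^4 + 19.6702*v^3 + 10.5023*v^2 - 18.654*v + 5.334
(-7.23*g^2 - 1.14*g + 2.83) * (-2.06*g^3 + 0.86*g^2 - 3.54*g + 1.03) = 14.8938*g^5 - 3.8694*g^4 + 18.784*g^3 - 0.9775*g^2 - 11.1924*g + 2.9149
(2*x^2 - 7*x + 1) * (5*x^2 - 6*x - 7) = 10*x^4 - 47*x^3 + 33*x^2 + 43*x - 7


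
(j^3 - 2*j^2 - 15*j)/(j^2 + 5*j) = (j^2 - 2*j - 15)/(j + 5)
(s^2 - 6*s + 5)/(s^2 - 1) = (s - 5)/(s + 1)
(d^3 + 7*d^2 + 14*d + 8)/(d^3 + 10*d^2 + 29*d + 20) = (d + 2)/(d + 5)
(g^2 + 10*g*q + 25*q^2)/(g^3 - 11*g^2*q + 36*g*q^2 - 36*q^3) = (g^2 + 10*g*q + 25*q^2)/(g^3 - 11*g^2*q + 36*g*q^2 - 36*q^3)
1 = 1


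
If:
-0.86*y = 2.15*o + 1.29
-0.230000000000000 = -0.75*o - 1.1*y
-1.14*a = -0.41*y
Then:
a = 0.31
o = -0.94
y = 0.85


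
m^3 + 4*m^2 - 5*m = m*(m - 1)*(m + 5)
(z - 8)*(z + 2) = z^2 - 6*z - 16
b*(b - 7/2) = b^2 - 7*b/2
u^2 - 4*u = u*(u - 4)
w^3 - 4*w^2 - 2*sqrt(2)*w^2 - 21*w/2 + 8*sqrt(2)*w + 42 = (w - 4)*(w - 7*sqrt(2)/2)*(w + 3*sqrt(2)/2)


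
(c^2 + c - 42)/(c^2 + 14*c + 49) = (c - 6)/(c + 7)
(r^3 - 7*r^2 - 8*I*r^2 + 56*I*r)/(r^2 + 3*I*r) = (r^2 - 7*r - 8*I*r + 56*I)/(r + 3*I)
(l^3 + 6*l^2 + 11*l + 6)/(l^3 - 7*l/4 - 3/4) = 4*(l^2 + 5*l + 6)/(4*l^2 - 4*l - 3)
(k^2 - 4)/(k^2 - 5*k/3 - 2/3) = 3*(k + 2)/(3*k + 1)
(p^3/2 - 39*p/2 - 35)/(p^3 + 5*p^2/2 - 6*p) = (p^3 - 39*p - 70)/(p*(2*p^2 + 5*p - 12))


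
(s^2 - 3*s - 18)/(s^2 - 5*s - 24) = (s - 6)/(s - 8)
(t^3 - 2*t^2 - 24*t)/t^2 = t - 2 - 24/t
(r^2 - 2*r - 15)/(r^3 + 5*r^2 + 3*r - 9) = (r - 5)/(r^2 + 2*r - 3)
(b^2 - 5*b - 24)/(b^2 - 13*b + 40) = (b + 3)/(b - 5)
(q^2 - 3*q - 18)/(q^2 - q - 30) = (q + 3)/(q + 5)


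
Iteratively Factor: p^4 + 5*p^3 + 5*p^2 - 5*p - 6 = (p + 2)*(p^3 + 3*p^2 - p - 3) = (p - 1)*(p + 2)*(p^2 + 4*p + 3) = (p - 1)*(p + 2)*(p + 3)*(p + 1)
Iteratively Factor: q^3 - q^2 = (q)*(q^2 - q) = q*(q - 1)*(q)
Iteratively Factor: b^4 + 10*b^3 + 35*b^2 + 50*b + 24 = (b + 2)*(b^3 + 8*b^2 + 19*b + 12) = (b + 1)*(b + 2)*(b^2 + 7*b + 12) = (b + 1)*(b + 2)*(b + 3)*(b + 4)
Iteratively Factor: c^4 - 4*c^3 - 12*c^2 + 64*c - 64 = (c - 2)*(c^3 - 2*c^2 - 16*c + 32) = (c - 2)^2*(c^2 - 16) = (c - 4)*(c - 2)^2*(c + 4)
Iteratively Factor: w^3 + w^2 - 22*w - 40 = (w - 5)*(w^2 + 6*w + 8) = (w - 5)*(w + 2)*(w + 4)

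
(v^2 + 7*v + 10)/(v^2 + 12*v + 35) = (v + 2)/(v + 7)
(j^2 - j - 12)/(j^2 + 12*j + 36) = (j^2 - j - 12)/(j^2 + 12*j + 36)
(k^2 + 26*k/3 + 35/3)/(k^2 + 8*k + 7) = (k + 5/3)/(k + 1)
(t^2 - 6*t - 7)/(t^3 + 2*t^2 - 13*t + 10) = (t^2 - 6*t - 7)/(t^3 + 2*t^2 - 13*t + 10)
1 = 1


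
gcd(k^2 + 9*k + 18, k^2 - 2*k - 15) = k + 3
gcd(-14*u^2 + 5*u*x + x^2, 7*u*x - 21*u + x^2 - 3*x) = 7*u + x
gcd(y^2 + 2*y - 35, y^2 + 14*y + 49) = y + 7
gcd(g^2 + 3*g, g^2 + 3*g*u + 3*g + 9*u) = g + 3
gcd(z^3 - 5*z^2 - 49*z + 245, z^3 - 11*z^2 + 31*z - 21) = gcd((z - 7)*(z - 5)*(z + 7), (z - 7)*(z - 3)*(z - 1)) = z - 7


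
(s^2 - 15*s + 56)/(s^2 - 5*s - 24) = (s - 7)/(s + 3)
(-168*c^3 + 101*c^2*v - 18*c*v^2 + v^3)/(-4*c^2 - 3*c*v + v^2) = (168*c^3 - 101*c^2*v + 18*c*v^2 - v^3)/(4*c^2 + 3*c*v - v^2)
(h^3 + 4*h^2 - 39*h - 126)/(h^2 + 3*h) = h + 1 - 42/h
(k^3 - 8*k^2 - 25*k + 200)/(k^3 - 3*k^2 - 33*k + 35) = (k^2 - 13*k + 40)/(k^2 - 8*k + 7)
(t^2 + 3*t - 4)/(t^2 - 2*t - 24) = (t - 1)/(t - 6)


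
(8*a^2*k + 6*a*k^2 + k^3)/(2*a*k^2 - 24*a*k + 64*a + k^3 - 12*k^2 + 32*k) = k*(4*a + k)/(k^2 - 12*k + 32)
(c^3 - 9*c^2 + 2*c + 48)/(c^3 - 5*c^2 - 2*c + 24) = (c - 8)/(c - 4)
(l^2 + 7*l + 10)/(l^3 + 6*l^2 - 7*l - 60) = (l + 2)/(l^2 + l - 12)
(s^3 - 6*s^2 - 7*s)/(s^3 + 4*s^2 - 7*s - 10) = s*(s - 7)/(s^2 + 3*s - 10)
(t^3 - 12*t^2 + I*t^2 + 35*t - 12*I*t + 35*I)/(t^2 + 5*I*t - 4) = (t^2 - 12*t + 35)/(t + 4*I)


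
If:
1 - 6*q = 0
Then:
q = 1/6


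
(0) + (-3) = -3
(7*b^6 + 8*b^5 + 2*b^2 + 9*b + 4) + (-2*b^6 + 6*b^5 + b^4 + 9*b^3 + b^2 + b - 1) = 5*b^6 + 14*b^5 + b^4 + 9*b^3 + 3*b^2 + 10*b + 3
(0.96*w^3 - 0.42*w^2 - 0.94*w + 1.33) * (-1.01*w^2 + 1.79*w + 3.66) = -0.9696*w^5 + 2.1426*w^4 + 3.7112*w^3 - 4.5631*w^2 - 1.0597*w + 4.8678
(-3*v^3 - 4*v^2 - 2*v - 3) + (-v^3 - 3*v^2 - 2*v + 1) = -4*v^3 - 7*v^2 - 4*v - 2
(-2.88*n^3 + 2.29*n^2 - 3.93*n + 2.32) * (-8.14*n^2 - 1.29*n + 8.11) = 23.4432*n^5 - 14.9254*n^4 + 5.67930000000001*n^3 + 4.7568*n^2 - 34.8651*n + 18.8152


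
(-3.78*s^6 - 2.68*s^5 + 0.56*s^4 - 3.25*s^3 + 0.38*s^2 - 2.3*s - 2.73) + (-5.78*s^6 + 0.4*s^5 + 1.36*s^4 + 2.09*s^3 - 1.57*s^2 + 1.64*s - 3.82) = -9.56*s^6 - 2.28*s^5 + 1.92*s^4 - 1.16*s^3 - 1.19*s^2 - 0.66*s - 6.55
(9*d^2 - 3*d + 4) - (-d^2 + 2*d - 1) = 10*d^2 - 5*d + 5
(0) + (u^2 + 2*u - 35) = u^2 + 2*u - 35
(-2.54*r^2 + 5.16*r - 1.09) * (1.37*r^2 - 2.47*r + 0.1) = -3.4798*r^4 + 13.343*r^3 - 14.4925*r^2 + 3.2083*r - 0.109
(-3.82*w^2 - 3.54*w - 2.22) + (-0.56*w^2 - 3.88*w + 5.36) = -4.38*w^2 - 7.42*w + 3.14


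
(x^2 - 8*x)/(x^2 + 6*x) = (x - 8)/(x + 6)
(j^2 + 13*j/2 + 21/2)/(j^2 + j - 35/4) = 2*(j + 3)/(2*j - 5)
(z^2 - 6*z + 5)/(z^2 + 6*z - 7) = (z - 5)/(z + 7)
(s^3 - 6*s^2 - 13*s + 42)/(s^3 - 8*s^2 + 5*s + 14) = (s + 3)/(s + 1)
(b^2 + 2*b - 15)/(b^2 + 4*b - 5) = (b - 3)/(b - 1)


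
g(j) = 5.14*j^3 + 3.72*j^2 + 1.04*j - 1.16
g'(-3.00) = 117.50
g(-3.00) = -109.58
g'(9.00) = 1317.02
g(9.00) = 4056.58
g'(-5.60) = 442.95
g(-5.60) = -792.99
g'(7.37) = 893.44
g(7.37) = 2266.19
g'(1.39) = 41.17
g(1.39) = 21.28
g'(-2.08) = 52.28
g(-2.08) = -33.48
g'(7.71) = 975.03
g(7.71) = 2583.72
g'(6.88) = 782.12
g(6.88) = 1855.98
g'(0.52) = 9.08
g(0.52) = 1.11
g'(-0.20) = 0.17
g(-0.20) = -1.26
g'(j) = 15.42*j^2 + 7.44*j + 1.04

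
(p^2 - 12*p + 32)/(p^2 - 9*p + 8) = (p - 4)/(p - 1)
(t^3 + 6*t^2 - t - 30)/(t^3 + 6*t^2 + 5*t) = (t^2 + t - 6)/(t*(t + 1))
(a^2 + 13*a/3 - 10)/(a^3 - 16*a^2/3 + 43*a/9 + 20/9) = 3*(a + 6)/(3*a^2 - 11*a - 4)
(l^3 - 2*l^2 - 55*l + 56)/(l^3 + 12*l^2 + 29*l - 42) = (l - 8)/(l + 6)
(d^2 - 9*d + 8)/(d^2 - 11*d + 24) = (d - 1)/(d - 3)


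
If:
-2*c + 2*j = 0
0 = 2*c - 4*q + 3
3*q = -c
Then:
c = -9/10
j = -9/10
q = 3/10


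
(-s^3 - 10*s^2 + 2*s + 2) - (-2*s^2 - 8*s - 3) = -s^3 - 8*s^2 + 10*s + 5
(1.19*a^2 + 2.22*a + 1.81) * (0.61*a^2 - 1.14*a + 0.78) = 0.7259*a^4 - 0.00239999999999974*a^3 - 0.4985*a^2 - 0.331799999999999*a + 1.4118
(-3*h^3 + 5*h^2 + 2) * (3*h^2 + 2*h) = -9*h^5 + 9*h^4 + 10*h^3 + 6*h^2 + 4*h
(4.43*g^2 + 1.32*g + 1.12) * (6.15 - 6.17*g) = -27.3331*g^3 + 19.1001*g^2 + 1.2076*g + 6.888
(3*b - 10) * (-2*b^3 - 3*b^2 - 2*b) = -6*b^4 + 11*b^3 + 24*b^2 + 20*b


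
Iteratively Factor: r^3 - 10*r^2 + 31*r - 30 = (r - 5)*(r^2 - 5*r + 6) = (r - 5)*(r - 3)*(r - 2)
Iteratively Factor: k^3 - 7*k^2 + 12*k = (k - 3)*(k^2 - 4*k) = k*(k - 3)*(k - 4)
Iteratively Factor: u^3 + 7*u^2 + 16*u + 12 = (u + 2)*(u^2 + 5*u + 6) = (u + 2)^2*(u + 3)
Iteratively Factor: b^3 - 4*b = (b)*(b^2 - 4) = b*(b - 2)*(b + 2)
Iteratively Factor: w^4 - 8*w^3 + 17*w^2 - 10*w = (w)*(w^3 - 8*w^2 + 17*w - 10) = w*(w - 1)*(w^2 - 7*w + 10) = w*(w - 2)*(w - 1)*(w - 5)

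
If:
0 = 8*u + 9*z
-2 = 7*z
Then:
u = 9/28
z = -2/7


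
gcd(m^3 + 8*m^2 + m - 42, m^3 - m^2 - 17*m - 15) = m + 3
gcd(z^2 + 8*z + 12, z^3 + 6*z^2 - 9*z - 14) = 1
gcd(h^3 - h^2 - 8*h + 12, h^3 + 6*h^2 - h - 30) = h^2 + h - 6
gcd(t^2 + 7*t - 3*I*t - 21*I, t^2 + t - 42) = t + 7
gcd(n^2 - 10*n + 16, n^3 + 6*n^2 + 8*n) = 1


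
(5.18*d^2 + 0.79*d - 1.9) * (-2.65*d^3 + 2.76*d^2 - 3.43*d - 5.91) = -13.727*d^5 + 12.2033*d^4 - 10.552*d^3 - 38.5675*d^2 + 1.8481*d + 11.229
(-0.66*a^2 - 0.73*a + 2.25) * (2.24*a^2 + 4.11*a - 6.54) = -1.4784*a^4 - 4.3478*a^3 + 6.3561*a^2 + 14.0217*a - 14.715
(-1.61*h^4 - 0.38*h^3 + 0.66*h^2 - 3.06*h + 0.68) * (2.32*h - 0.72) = -3.7352*h^5 + 0.2776*h^4 + 1.8048*h^3 - 7.5744*h^2 + 3.7808*h - 0.4896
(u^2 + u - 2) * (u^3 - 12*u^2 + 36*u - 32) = u^5 - 11*u^4 + 22*u^3 + 28*u^2 - 104*u + 64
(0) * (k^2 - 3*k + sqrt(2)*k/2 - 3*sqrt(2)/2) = 0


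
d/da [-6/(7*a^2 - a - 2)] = 6*(14*a - 1)/(-7*a^2 + a + 2)^2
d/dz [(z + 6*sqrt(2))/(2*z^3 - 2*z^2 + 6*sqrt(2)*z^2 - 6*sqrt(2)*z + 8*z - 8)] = (z^3 - z^2 + 3*sqrt(2)*z^2 - 3*sqrt(2)*z + 4*z - (z + 6*sqrt(2))*(3*z^2 - 2*z + 6*sqrt(2)*z - 3*sqrt(2) + 4) - 4)/(2*(z^3 - z^2 + 3*sqrt(2)*z^2 - 3*sqrt(2)*z + 4*z - 4)^2)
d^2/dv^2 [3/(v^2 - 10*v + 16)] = 6*(-v^2 + 10*v + 4*(v - 5)^2 - 16)/(v^2 - 10*v + 16)^3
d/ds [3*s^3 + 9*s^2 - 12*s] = 9*s^2 + 18*s - 12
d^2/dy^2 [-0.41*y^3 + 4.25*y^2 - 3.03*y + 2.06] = 8.5 - 2.46*y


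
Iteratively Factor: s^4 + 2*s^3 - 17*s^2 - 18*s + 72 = (s - 2)*(s^3 + 4*s^2 - 9*s - 36) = (s - 3)*(s - 2)*(s^2 + 7*s + 12) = (s - 3)*(s - 2)*(s + 3)*(s + 4)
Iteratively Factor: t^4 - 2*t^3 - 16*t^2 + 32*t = (t)*(t^3 - 2*t^2 - 16*t + 32) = t*(t - 2)*(t^2 - 16) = t*(t - 2)*(t + 4)*(t - 4)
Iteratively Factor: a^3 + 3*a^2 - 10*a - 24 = (a + 4)*(a^2 - a - 6) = (a + 2)*(a + 4)*(a - 3)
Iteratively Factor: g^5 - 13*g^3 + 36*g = (g + 2)*(g^4 - 2*g^3 - 9*g^2 + 18*g) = (g + 2)*(g + 3)*(g^3 - 5*g^2 + 6*g) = (g - 2)*(g + 2)*(g + 3)*(g^2 - 3*g) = g*(g - 2)*(g + 2)*(g + 3)*(g - 3)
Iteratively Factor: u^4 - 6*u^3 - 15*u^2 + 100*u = (u)*(u^3 - 6*u^2 - 15*u + 100) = u*(u - 5)*(u^2 - u - 20) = u*(u - 5)*(u + 4)*(u - 5)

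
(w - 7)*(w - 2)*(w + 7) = w^3 - 2*w^2 - 49*w + 98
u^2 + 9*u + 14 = (u + 2)*(u + 7)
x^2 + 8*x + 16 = (x + 4)^2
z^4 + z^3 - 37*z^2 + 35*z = z*(z - 5)*(z - 1)*(z + 7)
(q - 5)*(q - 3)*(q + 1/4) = q^3 - 31*q^2/4 + 13*q + 15/4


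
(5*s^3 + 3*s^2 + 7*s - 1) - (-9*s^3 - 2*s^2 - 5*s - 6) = 14*s^3 + 5*s^2 + 12*s + 5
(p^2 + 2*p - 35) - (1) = p^2 + 2*p - 36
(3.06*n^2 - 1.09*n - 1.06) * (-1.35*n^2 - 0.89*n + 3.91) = -4.131*n^4 - 1.2519*n^3 + 14.3657*n^2 - 3.3185*n - 4.1446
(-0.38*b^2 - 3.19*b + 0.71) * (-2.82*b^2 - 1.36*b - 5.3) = 1.0716*b^4 + 9.5126*b^3 + 4.3502*b^2 + 15.9414*b - 3.763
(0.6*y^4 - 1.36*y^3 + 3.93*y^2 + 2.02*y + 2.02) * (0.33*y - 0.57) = 0.198*y^5 - 0.7908*y^4 + 2.0721*y^3 - 1.5735*y^2 - 0.4848*y - 1.1514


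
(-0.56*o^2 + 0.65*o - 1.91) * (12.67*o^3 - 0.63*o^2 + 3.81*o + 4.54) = -7.0952*o^5 + 8.5883*o^4 - 26.7428*o^3 + 1.1374*o^2 - 4.3261*o - 8.6714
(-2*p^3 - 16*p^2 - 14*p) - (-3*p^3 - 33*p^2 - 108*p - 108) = p^3 + 17*p^2 + 94*p + 108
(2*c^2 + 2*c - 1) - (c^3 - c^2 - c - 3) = -c^3 + 3*c^2 + 3*c + 2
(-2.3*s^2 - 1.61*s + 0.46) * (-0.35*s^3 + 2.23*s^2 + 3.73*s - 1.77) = 0.805*s^5 - 4.5655*s^4 - 12.3303*s^3 - 0.9085*s^2 + 4.5655*s - 0.8142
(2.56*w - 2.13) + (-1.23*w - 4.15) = 1.33*w - 6.28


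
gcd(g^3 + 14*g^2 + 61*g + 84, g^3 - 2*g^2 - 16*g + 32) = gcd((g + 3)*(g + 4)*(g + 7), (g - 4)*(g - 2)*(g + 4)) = g + 4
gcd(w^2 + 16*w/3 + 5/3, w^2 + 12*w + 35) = w + 5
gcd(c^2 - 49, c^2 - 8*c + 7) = c - 7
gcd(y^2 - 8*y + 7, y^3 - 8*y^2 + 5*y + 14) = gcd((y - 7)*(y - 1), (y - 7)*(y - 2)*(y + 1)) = y - 7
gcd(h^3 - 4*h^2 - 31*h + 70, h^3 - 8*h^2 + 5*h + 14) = h^2 - 9*h + 14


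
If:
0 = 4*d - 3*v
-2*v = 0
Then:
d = 0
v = 0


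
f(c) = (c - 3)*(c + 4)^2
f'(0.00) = -8.00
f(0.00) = -48.00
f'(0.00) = -8.00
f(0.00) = -48.00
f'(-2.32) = -15.05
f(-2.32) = -15.02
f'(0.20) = -5.88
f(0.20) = -49.39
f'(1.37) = 11.33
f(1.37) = -47.00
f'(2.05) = 25.11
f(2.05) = -34.77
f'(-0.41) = -11.60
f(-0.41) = -43.95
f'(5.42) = 134.33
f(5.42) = 214.74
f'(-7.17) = 74.53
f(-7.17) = -102.20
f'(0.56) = -1.46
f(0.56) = -50.74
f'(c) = (c - 3)*(2*c + 8) + (c + 4)^2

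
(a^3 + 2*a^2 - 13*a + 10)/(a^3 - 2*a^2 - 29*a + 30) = (a - 2)/(a - 6)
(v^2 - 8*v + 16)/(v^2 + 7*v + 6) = (v^2 - 8*v + 16)/(v^2 + 7*v + 6)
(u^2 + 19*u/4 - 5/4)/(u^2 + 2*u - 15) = (u - 1/4)/(u - 3)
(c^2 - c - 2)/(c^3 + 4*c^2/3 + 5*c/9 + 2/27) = 27*(c^2 - c - 2)/(27*c^3 + 36*c^2 + 15*c + 2)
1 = 1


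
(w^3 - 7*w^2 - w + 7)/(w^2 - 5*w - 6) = (w^2 - 8*w + 7)/(w - 6)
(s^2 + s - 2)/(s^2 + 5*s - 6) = (s + 2)/(s + 6)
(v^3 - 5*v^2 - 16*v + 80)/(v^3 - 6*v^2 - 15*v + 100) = (v - 4)/(v - 5)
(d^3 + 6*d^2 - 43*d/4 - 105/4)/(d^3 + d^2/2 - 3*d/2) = (2*d^2 + 9*d - 35)/(2*d*(d - 1))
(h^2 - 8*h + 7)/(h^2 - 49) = (h - 1)/(h + 7)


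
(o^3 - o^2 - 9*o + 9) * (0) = 0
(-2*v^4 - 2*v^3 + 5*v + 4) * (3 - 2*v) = 4*v^5 - 2*v^4 - 6*v^3 - 10*v^2 + 7*v + 12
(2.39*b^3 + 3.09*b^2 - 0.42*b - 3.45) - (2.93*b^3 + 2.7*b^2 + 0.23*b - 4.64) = -0.54*b^3 + 0.39*b^2 - 0.65*b + 1.19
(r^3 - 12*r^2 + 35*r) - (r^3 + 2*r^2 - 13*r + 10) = -14*r^2 + 48*r - 10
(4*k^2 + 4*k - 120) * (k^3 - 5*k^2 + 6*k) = 4*k^5 - 16*k^4 - 116*k^3 + 624*k^2 - 720*k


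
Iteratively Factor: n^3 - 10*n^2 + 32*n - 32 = (n - 2)*(n^2 - 8*n + 16) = (n - 4)*(n - 2)*(n - 4)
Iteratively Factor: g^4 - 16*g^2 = (g)*(g^3 - 16*g) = g*(g + 4)*(g^2 - 4*g) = g*(g - 4)*(g + 4)*(g)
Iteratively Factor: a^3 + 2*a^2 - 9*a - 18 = (a + 3)*(a^2 - a - 6) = (a + 2)*(a + 3)*(a - 3)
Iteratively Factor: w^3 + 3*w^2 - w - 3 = (w - 1)*(w^2 + 4*w + 3) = (w - 1)*(w + 3)*(w + 1)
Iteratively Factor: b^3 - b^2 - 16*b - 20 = (b - 5)*(b^2 + 4*b + 4) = (b - 5)*(b + 2)*(b + 2)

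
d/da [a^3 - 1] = 3*a^2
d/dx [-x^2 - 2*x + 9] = -2*x - 2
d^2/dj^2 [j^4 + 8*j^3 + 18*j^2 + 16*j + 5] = 12*j^2 + 48*j + 36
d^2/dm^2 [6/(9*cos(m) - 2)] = 54*(9*sin(m)^2 - 2*cos(m) + 9)/(9*cos(m) - 2)^3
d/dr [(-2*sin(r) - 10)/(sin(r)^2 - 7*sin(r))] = 2*(cos(r) + 10/tan(r) - 35*cos(r)/sin(r)^2)/(sin(r) - 7)^2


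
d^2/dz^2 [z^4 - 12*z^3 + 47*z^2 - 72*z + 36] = 12*z^2 - 72*z + 94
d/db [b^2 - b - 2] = 2*b - 1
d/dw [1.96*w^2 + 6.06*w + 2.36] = 3.92*w + 6.06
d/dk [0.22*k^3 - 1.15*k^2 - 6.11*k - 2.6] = 0.66*k^2 - 2.3*k - 6.11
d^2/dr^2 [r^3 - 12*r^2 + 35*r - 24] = 6*r - 24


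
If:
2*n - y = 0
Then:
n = y/2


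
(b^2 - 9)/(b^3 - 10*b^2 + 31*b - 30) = (b + 3)/(b^2 - 7*b + 10)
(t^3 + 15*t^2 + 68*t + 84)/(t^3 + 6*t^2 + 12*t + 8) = (t^2 + 13*t + 42)/(t^2 + 4*t + 4)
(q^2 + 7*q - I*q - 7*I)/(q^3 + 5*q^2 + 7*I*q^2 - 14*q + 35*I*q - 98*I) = (q - I)/(q^2 + q*(-2 + 7*I) - 14*I)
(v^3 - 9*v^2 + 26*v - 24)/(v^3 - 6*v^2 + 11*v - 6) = (v - 4)/(v - 1)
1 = 1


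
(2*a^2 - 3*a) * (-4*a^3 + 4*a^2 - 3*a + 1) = -8*a^5 + 20*a^4 - 18*a^3 + 11*a^2 - 3*a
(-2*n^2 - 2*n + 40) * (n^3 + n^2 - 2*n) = -2*n^5 - 4*n^4 + 42*n^3 + 44*n^2 - 80*n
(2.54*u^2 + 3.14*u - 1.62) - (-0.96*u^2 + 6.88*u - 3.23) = 3.5*u^2 - 3.74*u + 1.61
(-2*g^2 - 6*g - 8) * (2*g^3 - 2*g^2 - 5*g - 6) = -4*g^5 - 8*g^4 + 6*g^3 + 58*g^2 + 76*g + 48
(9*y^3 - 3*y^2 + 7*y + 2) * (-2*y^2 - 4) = -18*y^5 + 6*y^4 - 50*y^3 + 8*y^2 - 28*y - 8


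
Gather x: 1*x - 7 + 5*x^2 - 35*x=5*x^2 - 34*x - 7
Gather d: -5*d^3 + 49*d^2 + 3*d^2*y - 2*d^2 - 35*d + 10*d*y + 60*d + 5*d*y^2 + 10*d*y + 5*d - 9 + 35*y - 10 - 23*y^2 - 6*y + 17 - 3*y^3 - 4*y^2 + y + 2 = -5*d^3 + d^2*(3*y + 47) + d*(5*y^2 + 20*y + 30) - 3*y^3 - 27*y^2 + 30*y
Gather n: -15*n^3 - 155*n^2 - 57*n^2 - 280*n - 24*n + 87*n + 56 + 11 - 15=-15*n^3 - 212*n^2 - 217*n + 52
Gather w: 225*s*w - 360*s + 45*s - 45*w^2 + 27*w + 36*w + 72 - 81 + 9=-315*s - 45*w^2 + w*(225*s + 63)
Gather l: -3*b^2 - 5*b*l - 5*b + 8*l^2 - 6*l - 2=-3*b^2 - 5*b + 8*l^2 + l*(-5*b - 6) - 2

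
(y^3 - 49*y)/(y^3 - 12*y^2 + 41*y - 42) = y*(y + 7)/(y^2 - 5*y + 6)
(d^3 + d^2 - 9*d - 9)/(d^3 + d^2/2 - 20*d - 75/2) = 2*(d^2 - 2*d - 3)/(2*d^2 - 5*d - 25)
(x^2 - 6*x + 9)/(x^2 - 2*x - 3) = (x - 3)/(x + 1)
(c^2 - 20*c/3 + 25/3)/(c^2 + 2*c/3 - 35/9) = 3*(c - 5)/(3*c + 7)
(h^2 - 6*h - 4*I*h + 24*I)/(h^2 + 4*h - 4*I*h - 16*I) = (h - 6)/(h + 4)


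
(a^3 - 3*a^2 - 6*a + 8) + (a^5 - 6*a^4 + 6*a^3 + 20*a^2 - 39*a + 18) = a^5 - 6*a^4 + 7*a^3 + 17*a^2 - 45*a + 26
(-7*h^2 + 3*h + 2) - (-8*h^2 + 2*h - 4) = h^2 + h + 6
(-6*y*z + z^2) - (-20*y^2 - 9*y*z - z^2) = 20*y^2 + 3*y*z + 2*z^2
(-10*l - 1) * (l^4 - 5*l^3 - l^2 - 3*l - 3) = -10*l^5 + 49*l^4 + 15*l^3 + 31*l^2 + 33*l + 3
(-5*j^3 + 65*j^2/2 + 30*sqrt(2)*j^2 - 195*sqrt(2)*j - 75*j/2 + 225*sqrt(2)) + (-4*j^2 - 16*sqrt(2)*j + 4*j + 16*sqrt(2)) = -5*j^3 + 57*j^2/2 + 30*sqrt(2)*j^2 - 211*sqrt(2)*j - 67*j/2 + 241*sqrt(2)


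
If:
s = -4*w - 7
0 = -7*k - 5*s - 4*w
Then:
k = 16*w/7 + 5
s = -4*w - 7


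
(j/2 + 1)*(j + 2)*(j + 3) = j^3/2 + 7*j^2/2 + 8*j + 6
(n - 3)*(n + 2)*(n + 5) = n^3 + 4*n^2 - 11*n - 30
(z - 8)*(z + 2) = z^2 - 6*z - 16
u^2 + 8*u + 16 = (u + 4)^2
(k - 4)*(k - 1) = k^2 - 5*k + 4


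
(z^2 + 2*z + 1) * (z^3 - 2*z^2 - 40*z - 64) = z^5 - 43*z^3 - 146*z^2 - 168*z - 64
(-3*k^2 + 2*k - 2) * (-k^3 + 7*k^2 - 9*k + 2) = 3*k^5 - 23*k^4 + 43*k^3 - 38*k^2 + 22*k - 4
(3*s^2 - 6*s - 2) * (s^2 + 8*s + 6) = 3*s^4 + 18*s^3 - 32*s^2 - 52*s - 12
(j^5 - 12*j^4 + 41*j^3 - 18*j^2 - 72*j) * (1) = j^5 - 12*j^4 + 41*j^3 - 18*j^2 - 72*j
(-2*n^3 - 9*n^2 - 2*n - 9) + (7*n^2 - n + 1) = -2*n^3 - 2*n^2 - 3*n - 8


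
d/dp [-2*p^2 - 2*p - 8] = -4*p - 2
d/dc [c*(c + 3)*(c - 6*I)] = 3*c^2 + c*(6 - 12*I) - 18*I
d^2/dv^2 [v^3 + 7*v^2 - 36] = 6*v + 14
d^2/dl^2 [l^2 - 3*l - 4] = 2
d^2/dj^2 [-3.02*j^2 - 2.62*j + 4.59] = -6.04000000000000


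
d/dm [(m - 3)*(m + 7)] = 2*m + 4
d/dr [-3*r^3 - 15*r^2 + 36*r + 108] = -9*r^2 - 30*r + 36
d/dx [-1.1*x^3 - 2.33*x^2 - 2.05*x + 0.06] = -3.3*x^2 - 4.66*x - 2.05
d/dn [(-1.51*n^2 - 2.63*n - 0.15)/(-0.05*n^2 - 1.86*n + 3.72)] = (2.6771*n^2 - 11.2494*n - 10.0626)/(0.0025*n^4 + 0.186*n^3 + 3.0876*n^2 - 13.8384*n + 13.8384)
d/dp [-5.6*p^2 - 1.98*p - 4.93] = -11.2*p - 1.98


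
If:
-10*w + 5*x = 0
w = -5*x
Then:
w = 0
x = 0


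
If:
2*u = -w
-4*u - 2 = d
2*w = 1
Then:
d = -1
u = -1/4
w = 1/2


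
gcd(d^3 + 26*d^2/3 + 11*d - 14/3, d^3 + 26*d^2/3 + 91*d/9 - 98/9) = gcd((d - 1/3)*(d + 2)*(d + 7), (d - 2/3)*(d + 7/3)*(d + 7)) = d + 7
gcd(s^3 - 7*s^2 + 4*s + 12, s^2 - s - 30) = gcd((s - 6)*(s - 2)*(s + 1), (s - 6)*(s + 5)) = s - 6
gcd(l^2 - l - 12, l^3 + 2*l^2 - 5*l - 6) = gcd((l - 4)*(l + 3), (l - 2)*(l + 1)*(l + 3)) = l + 3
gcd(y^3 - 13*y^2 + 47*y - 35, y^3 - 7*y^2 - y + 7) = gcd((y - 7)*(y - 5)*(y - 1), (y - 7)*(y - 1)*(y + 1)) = y^2 - 8*y + 7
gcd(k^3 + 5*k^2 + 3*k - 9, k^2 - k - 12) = k + 3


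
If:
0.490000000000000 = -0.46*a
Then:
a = -1.07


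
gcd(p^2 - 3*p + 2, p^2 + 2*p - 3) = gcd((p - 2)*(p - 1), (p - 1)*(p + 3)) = p - 1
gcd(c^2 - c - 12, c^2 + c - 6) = c + 3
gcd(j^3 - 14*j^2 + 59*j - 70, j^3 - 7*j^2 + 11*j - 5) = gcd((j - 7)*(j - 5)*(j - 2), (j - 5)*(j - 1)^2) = j - 5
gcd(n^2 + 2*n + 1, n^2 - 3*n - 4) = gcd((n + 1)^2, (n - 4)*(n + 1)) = n + 1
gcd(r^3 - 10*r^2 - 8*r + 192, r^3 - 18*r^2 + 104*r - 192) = r^2 - 14*r + 48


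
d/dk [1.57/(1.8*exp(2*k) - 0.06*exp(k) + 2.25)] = (0.0942 - 5.652*exp(k))*exp(k)/(1.8*exp(2*k) - 0.06*exp(k) + 2.25)^2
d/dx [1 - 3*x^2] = -6*x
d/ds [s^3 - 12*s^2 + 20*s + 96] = 3*s^2 - 24*s + 20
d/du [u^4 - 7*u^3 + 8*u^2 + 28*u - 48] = 4*u^3 - 21*u^2 + 16*u + 28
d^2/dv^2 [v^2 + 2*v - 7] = 2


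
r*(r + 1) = r^2 + r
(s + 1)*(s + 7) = s^2 + 8*s + 7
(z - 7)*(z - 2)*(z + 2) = z^3 - 7*z^2 - 4*z + 28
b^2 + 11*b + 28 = (b + 4)*(b + 7)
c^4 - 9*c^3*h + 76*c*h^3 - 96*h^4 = (c - 8*h)*(c - 2*h)^2*(c + 3*h)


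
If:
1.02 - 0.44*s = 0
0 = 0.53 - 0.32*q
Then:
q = 1.66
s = 2.32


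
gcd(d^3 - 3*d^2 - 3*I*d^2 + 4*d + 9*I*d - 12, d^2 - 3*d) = d - 3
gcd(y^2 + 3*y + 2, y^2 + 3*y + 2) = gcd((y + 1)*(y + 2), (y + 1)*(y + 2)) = y^2 + 3*y + 2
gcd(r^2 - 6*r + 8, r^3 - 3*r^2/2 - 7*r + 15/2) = 1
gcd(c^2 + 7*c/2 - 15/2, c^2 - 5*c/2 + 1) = 1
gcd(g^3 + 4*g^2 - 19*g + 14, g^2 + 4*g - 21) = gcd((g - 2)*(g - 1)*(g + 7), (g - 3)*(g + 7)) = g + 7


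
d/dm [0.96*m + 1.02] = 0.960000000000000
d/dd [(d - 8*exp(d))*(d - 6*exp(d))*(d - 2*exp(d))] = -16*d^2*exp(d) + 3*d^2 + 152*d*exp(2*d) - 32*d*exp(d) - 288*exp(3*d) + 76*exp(2*d)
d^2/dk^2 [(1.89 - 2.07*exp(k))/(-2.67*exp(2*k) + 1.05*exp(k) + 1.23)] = (14.756823*exp(4*k) - 48.091239*exp(3*k) + 56.684367*exp(2*k) - 29.584926*exp(k) + 5.572638)*exp(k)/(19.034163*exp(6*k) - 22.456035*exp(5*k) - 17.474616*exp(4*k) + 19.532205*exp(3*k) + 8.050104*exp(2*k) - 4.765635*exp(k) - 1.860867)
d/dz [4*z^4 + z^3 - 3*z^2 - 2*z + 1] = 16*z^3 + 3*z^2 - 6*z - 2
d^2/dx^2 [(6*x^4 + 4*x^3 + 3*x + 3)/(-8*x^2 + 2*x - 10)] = 2*(-48*x^6 + 36*x^5 - 189*x^4 + 134*x^3 - 492*x^2 - 42*x + 21)/(64*x^6 - 48*x^5 + 252*x^4 - 121*x^3 + 315*x^2 - 75*x + 125)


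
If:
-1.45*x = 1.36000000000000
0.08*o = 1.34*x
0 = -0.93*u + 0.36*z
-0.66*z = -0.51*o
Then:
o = -15.71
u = -4.70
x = -0.94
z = -12.14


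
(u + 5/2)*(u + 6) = u^2 + 17*u/2 + 15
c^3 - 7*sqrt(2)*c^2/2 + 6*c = c*(c - 2*sqrt(2))*(c - 3*sqrt(2)/2)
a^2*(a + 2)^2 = a^4 + 4*a^3 + 4*a^2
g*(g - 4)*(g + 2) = g^3 - 2*g^2 - 8*g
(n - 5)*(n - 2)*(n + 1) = n^3 - 6*n^2 + 3*n + 10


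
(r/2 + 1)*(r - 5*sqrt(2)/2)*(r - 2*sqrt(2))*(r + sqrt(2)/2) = r^4/2 - 2*sqrt(2)*r^3 + r^3 - 4*sqrt(2)*r^2 + 11*r^2/4 + 5*sqrt(2)*r/2 + 11*r/2 + 5*sqrt(2)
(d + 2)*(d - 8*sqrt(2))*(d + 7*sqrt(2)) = d^3 - sqrt(2)*d^2 + 2*d^2 - 112*d - 2*sqrt(2)*d - 224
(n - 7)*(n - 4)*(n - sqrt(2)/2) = n^3 - 11*n^2 - sqrt(2)*n^2/2 + 11*sqrt(2)*n/2 + 28*n - 14*sqrt(2)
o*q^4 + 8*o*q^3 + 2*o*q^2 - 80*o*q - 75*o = (q - 3)*(q + 5)^2*(o*q + o)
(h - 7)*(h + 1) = h^2 - 6*h - 7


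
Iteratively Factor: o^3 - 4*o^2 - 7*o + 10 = (o + 2)*(o^2 - 6*o + 5) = (o - 5)*(o + 2)*(o - 1)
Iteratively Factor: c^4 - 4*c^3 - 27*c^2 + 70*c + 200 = (c + 4)*(c^3 - 8*c^2 + 5*c + 50) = (c - 5)*(c + 4)*(c^2 - 3*c - 10) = (c - 5)^2*(c + 4)*(c + 2)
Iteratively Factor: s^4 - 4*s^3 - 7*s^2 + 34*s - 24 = (s - 1)*(s^3 - 3*s^2 - 10*s + 24) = (s - 2)*(s - 1)*(s^2 - s - 12) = (s - 2)*(s - 1)*(s + 3)*(s - 4)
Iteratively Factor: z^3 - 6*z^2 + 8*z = (z - 2)*(z^2 - 4*z) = (z - 4)*(z - 2)*(z)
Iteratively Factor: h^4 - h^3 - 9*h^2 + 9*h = (h + 3)*(h^3 - 4*h^2 + 3*h) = (h - 1)*(h + 3)*(h^2 - 3*h) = h*(h - 1)*(h + 3)*(h - 3)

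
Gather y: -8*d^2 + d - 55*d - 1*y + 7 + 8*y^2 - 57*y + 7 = -8*d^2 - 54*d + 8*y^2 - 58*y + 14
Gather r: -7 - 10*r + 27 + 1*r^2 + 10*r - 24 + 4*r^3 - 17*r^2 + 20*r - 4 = 4*r^3 - 16*r^2 + 20*r - 8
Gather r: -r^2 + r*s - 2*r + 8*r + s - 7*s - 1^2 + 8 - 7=-r^2 + r*(s + 6) - 6*s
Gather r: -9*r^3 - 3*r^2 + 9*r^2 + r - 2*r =-9*r^3 + 6*r^2 - r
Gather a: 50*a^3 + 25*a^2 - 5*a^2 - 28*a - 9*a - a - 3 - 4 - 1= 50*a^3 + 20*a^2 - 38*a - 8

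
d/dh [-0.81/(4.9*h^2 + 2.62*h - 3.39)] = (7.938*h + 2.1222)/(4.9*h^2 + 2.62*h - 3.39)^2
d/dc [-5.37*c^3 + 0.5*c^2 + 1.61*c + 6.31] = -16.11*c^2 + 1.0*c + 1.61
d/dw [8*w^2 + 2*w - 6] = 16*w + 2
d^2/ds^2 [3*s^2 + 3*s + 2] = 6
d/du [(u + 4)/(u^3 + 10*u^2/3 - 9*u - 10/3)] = 6*(-3*u^3 - 23*u^2 - 40*u + 49)/(9*u^6 + 60*u^5 - 62*u^4 - 600*u^3 + 529*u^2 + 540*u + 100)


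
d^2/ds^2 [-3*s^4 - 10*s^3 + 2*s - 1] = 12*s*(-3*s - 5)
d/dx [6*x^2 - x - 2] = 12*x - 1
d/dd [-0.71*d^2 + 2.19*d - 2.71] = 2.19 - 1.42*d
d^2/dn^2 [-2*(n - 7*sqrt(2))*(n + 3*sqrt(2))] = -4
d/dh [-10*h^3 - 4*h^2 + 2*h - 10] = -30*h^2 - 8*h + 2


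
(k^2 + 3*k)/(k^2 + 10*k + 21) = k/(k + 7)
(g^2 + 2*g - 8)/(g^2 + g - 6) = (g + 4)/(g + 3)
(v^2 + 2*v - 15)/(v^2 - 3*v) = (v + 5)/v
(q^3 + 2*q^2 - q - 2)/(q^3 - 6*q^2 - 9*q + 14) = (q + 1)/(q - 7)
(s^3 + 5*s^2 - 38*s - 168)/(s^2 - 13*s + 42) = (s^2 + 11*s + 28)/(s - 7)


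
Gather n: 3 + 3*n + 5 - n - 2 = 2*n + 6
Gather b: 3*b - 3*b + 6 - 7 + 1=0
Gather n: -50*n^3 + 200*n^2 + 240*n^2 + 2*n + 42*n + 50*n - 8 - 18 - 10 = -50*n^3 + 440*n^2 + 94*n - 36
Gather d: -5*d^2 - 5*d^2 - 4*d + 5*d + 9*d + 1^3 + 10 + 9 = -10*d^2 + 10*d + 20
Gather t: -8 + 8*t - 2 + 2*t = 10*t - 10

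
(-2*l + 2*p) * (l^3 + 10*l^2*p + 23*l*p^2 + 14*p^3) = -2*l^4 - 18*l^3*p - 26*l^2*p^2 + 18*l*p^3 + 28*p^4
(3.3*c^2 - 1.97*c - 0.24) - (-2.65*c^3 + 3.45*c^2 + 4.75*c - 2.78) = 2.65*c^3 - 0.15*c^2 - 6.72*c + 2.54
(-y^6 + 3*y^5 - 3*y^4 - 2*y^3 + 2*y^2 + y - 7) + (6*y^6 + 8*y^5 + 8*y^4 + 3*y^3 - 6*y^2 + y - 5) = 5*y^6 + 11*y^5 + 5*y^4 + y^3 - 4*y^2 + 2*y - 12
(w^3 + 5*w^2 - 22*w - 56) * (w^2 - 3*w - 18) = w^5 + 2*w^4 - 55*w^3 - 80*w^2 + 564*w + 1008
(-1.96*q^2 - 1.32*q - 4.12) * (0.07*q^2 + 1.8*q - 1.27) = -0.1372*q^4 - 3.6204*q^3 - 0.175200000000001*q^2 - 5.7396*q + 5.2324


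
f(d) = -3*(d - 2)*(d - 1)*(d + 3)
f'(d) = -3*(d - 2)*(d - 1) - 3*(d - 2)*(d + 3) - 3*(d - 1)*(d + 3) = 21 - 9*d^2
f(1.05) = 0.58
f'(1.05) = 11.08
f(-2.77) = -12.41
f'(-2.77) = -48.06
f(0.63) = -5.52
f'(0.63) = 17.43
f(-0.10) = -20.10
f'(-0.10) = 20.91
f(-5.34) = 326.68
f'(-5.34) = -235.64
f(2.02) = -0.31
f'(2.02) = -15.72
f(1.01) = 0.12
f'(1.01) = 11.82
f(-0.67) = -31.17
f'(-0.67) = 16.96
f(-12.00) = 4914.00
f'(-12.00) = -1275.00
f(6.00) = -540.00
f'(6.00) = -303.00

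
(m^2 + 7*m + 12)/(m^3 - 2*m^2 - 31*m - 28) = (m + 3)/(m^2 - 6*m - 7)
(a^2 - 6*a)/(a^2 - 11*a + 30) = a/(a - 5)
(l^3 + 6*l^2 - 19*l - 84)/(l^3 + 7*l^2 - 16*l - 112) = (l + 3)/(l + 4)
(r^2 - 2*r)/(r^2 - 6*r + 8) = r/(r - 4)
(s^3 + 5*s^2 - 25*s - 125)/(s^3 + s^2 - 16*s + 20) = (s^2 - 25)/(s^2 - 4*s + 4)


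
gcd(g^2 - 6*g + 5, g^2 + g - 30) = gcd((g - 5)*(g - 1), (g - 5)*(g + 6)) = g - 5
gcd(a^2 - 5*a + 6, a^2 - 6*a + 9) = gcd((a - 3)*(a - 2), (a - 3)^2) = a - 3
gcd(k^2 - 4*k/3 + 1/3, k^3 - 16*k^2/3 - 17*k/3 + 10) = k - 1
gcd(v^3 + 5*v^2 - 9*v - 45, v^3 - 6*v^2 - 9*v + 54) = v^2 - 9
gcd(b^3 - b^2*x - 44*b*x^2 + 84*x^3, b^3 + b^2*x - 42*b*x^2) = -b^2 - b*x + 42*x^2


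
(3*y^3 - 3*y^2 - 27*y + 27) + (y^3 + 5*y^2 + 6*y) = 4*y^3 + 2*y^2 - 21*y + 27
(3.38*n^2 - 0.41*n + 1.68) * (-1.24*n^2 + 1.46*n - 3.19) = -4.1912*n^4 + 5.4432*n^3 - 13.464*n^2 + 3.7607*n - 5.3592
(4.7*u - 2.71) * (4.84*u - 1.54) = 22.748*u^2 - 20.3544*u + 4.1734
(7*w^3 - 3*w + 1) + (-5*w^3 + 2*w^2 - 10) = 2*w^3 + 2*w^2 - 3*w - 9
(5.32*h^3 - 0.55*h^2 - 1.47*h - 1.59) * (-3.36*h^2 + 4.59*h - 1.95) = -17.8752*h^5 + 26.2668*h^4 - 7.9593*h^3 - 0.3324*h^2 - 4.4316*h + 3.1005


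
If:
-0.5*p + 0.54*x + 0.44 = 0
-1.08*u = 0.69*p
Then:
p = 1.08*x + 0.88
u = -0.69*x - 0.562222222222222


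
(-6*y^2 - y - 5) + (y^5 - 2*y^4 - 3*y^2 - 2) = y^5 - 2*y^4 - 9*y^2 - y - 7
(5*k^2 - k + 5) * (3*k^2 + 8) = 15*k^4 - 3*k^3 + 55*k^2 - 8*k + 40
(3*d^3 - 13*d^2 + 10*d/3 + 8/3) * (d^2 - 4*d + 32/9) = 3*d^5 - 25*d^4 + 66*d^3 - 512*d^2/9 + 32*d/27 + 256/27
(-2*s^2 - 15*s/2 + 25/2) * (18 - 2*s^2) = 4*s^4 + 15*s^3 - 61*s^2 - 135*s + 225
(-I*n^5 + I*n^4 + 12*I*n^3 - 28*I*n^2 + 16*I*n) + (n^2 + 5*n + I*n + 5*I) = -I*n^5 + I*n^4 + 12*I*n^3 + n^2 - 28*I*n^2 + 5*n + 17*I*n + 5*I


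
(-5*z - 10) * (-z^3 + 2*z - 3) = 5*z^4 + 10*z^3 - 10*z^2 - 5*z + 30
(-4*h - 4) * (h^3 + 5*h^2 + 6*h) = -4*h^4 - 24*h^3 - 44*h^2 - 24*h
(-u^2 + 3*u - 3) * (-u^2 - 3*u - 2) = u^4 - 4*u^2 + 3*u + 6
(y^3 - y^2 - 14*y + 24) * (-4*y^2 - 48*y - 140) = -4*y^5 - 44*y^4 - 36*y^3 + 716*y^2 + 808*y - 3360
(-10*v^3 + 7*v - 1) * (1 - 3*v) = 30*v^4 - 10*v^3 - 21*v^2 + 10*v - 1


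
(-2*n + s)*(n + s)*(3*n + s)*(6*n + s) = -36*n^4 - 36*n^3*s + 7*n^2*s^2 + 8*n*s^3 + s^4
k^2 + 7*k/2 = k*(k + 7/2)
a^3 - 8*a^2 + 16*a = a*(a - 4)^2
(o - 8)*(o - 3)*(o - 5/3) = o^3 - 38*o^2/3 + 127*o/3 - 40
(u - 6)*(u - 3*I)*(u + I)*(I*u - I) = I*u^4 + 2*u^3 - 7*I*u^3 - 14*u^2 + 9*I*u^2 + 12*u - 21*I*u + 18*I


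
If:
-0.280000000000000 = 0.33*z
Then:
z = -0.85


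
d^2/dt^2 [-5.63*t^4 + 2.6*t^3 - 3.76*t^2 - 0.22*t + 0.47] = -67.56*t^2 + 15.6*t - 7.52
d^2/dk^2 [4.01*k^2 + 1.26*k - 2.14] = 8.02000000000000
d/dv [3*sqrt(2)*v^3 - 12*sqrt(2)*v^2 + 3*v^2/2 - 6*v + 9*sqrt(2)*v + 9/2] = 9*sqrt(2)*v^2 - 24*sqrt(2)*v + 3*v - 6 + 9*sqrt(2)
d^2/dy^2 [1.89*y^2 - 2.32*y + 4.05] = 3.78000000000000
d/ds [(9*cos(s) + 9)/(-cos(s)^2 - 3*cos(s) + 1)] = 9*(sin(s)^2 - 2*cos(s) - 5)*sin(s)/(-sin(s)^2 + 3*cos(s))^2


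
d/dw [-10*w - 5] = -10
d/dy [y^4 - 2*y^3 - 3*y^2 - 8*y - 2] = 4*y^3 - 6*y^2 - 6*y - 8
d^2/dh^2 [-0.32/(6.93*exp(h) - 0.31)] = (-15.367968*exp(h) - 0.687456)*exp(h)/(6.93*exp(h) - 0.31)^3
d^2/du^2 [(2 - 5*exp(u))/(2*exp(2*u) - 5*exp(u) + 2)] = (-20*exp(3*u) - 18*exp(2*u) + 60*exp(u) - 32)*exp(2*u)/(8*exp(6*u) - 60*exp(5*u) + 174*exp(4*u) - 245*exp(3*u) + 174*exp(2*u) - 60*exp(u) + 8)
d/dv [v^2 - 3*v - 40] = 2*v - 3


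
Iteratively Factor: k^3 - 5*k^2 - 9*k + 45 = (k - 3)*(k^2 - 2*k - 15) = (k - 5)*(k - 3)*(k + 3)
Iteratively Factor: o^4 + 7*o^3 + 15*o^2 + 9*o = (o + 3)*(o^3 + 4*o^2 + 3*o) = o*(o + 3)*(o^2 + 4*o + 3) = o*(o + 3)^2*(o + 1)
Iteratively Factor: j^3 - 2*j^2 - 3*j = (j + 1)*(j^2 - 3*j) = (j - 3)*(j + 1)*(j)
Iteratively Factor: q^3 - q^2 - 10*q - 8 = (q + 2)*(q^2 - 3*q - 4) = (q - 4)*(q + 2)*(q + 1)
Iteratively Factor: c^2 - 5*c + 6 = (c - 2)*(c - 3)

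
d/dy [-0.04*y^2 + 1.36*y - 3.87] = 1.36 - 0.08*y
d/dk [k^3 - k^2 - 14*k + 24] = 3*k^2 - 2*k - 14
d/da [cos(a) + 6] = -sin(a)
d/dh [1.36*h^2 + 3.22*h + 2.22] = 2.72*h + 3.22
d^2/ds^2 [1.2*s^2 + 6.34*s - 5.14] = 2.40000000000000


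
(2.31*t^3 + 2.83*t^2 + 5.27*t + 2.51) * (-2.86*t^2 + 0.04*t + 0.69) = -6.6066*t^5 - 8.0014*t^4 - 13.3651*t^3 - 5.0151*t^2 + 3.7367*t + 1.7319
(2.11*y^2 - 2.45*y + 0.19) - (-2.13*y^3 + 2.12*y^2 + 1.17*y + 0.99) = 2.13*y^3 - 0.0100000000000002*y^2 - 3.62*y - 0.8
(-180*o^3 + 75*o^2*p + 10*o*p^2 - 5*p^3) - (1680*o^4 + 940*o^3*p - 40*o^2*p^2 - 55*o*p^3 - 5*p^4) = -1680*o^4 - 940*o^3*p - 180*o^3 + 40*o^2*p^2 + 75*o^2*p + 55*o*p^3 + 10*o*p^2 + 5*p^4 - 5*p^3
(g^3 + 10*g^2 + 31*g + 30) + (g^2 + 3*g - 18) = g^3 + 11*g^2 + 34*g + 12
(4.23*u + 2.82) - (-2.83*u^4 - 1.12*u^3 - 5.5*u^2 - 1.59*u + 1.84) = 2.83*u^4 + 1.12*u^3 + 5.5*u^2 + 5.82*u + 0.98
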